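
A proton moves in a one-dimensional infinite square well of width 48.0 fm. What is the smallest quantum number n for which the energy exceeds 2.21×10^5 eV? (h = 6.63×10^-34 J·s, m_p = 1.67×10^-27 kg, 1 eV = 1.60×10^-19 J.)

E_1 = h²/(8m_pL²) = 1.428×10^-14 J = 8.925×10^4 eV.
Need n² > 2.21×10^5/8.925×10^4 = 2.476, i.e. n > 1.574.
The smallest integer satisfying this is n = 2.

n = 2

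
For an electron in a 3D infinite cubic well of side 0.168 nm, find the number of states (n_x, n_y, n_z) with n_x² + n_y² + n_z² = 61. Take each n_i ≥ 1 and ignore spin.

The level has n_x² + n_y² + n_z² = 61. The ordered positive-integer solutions are (3, 4, 6), (3, 6, 4), (4, 3, 6), (4, 6, 3), (6, 3, 4), (6, 4, 3).
That gives 6 states.

degeneracy = 6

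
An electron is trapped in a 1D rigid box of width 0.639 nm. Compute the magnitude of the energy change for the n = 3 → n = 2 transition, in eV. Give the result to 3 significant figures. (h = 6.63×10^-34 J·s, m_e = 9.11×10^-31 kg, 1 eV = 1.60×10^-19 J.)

E_1 = h²/(8m_eL²) = 1.477×10^-19 J.
|ΔE| = |3² − 2²|·E_1 = 5·1.477×10^-19 J = 7.385×10^-19 J = 4.62 eV.

|ΔE| = 4.62 eV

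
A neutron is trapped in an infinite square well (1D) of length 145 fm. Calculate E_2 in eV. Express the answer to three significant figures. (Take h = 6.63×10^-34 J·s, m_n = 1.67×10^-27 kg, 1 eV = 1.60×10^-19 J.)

E_2 = 3.91×10^4 eV

For an infinite well E_n = n²h²/(8m_nL²), so E_1 = h²/(8m_nL²) = (6.63×10^-34)²/(8·1.67×10^-27·(1.45×10^-13 m)²) = 1.565×10^-15 J.
Then E_2 = 2²·E_1 = 4·1.565×10^-15 J = 6.260×10^-15 J.
Converting, E_2 = 6.260×10^-15 J / (1.60×10^-19 J/eV) = 3.91×10^4 eV.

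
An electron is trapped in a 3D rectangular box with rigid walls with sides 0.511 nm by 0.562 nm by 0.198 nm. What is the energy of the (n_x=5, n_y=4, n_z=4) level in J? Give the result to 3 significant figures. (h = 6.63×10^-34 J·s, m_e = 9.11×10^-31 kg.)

E = 3.34×10^-17 J

For a 3D rectangular well E = (h²/8m_e)·Σ n_i²/L_i² = (6.63×10^-34)²/(8·9.11×10^-31) · [5²/(0.511 nm)² + 4²/(0.562 nm)² + 4²/(0.198 nm)²].
Evaluating gives E = 3.34×10^-17 J.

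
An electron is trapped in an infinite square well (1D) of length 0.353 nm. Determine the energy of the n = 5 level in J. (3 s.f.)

E_5 = 1.21×10^-17 J

For an infinite well E_n = n²h²/(8m_eL²), so E_1 = h²/(8m_eL²) = (6.626×10^-34)²/(8·9.109×10^-31·(3.53×10^-10 m)²) = 4.835×10^-19 J.
Then E_5 = 5²·E_1 = 25·4.835×10^-19 J = 1.21×10^-17 J.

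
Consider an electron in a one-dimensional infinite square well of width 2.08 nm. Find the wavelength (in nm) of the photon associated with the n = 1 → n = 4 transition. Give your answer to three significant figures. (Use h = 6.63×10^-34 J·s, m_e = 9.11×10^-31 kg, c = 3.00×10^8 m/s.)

E_1 = h²/(8m_eL²) = 1.394×10^-20 J, so ΔE = (4² − 1²)E_1 = 2.091×10^-19 J.
λ = hc/ΔE = (6.63×10^-34·3.00×10^8)/2.091×10^-19 = 9.51×10^-7 m = 951 nm.

λ = 951 nm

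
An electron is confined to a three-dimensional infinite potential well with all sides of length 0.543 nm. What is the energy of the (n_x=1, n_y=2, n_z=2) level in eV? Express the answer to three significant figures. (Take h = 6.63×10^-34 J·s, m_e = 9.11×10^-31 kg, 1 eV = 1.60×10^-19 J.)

E = 11.5 eV

For a 3D rectangular well E = (h²/8m_e)·Σ n_i²/L_i² = (6.63×10^-34)²/(8·9.11×10^-31) · [1²/(0.543 nm)² + 2²/(0.543 nm)² + 2²/(0.543 nm)²].
Evaluating gives E = 1.841×10^-18 J = 11.5 eV.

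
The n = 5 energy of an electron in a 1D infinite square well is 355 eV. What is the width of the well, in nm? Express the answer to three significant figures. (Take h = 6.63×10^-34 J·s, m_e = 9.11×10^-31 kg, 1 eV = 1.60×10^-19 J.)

From E_n = n²h²/(8m_eL²), L = n·h/√(8m_eE_n).
E_5 = 355 eV = 5.680×10^-17 J, so L = 5·6.63×10^-34/√(8·9.11×10^-31·5.680×10^-17) = 1.63×10^-10 m = 0.163 nm.

L = 0.163 nm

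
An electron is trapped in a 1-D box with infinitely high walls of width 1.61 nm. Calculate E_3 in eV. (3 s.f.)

E_3 = 1.31 eV

For an infinite well E_n = n²h²/(8m_eL²), so E_1 = h²/(8m_eL²) = (6.626×10^-34)²/(8·9.109×10^-31·(1.61×10^-9 m)²) = 2.324×10^-20 J.
Then E_3 = 3²·E_1 = 9·2.324×10^-20 J = 2.092×10^-19 J.
Converting, E_3 = 2.092×10^-19 J / (1.602×10^-19 J/eV) = 1.31 eV.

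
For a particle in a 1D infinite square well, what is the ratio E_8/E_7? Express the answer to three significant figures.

1.31

E_n ∝ n², so E_8/E_7 = 8²/7² = 64/49 = 1.31.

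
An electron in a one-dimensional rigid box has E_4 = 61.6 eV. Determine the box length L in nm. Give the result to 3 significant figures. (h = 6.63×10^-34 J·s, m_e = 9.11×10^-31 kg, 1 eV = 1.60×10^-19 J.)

From E_n = n²h²/(8m_eL²), L = n·h/√(8m_eE_n).
E_4 = 61.6 eV = 9.856×10^-18 J, so L = 4·6.63×10^-34/√(8·9.11×10^-31·9.856×10^-18) = 3.13×10^-10 m = 0.313 nm.

L = 0.313 nm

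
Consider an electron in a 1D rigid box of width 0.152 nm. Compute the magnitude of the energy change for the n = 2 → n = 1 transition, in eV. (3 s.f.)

E_1 = h²/(8m_eL²) = 2.608×10^-18 J.
|ΔE| = |2² − 1²|·E_1 = 3·2.608×10^-18 J = 7.824×10^-18 J = 48.8 eV.

|ΔE| = 48.8 eV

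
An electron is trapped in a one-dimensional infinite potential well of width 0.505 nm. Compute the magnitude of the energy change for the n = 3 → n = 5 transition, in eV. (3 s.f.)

E_1 = h²/(8m_eL²) = 2.362×10^-19 J.
|ΔE| = |3² − 5²|·E_1 = 16·2.362×10^-19 J = 3.779×10^-18 J = 23.6 eV.

|ΔE| = 23.6 eV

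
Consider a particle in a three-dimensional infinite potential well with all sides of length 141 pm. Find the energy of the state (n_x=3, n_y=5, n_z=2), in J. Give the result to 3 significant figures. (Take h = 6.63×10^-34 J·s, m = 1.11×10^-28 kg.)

For a 3D rectangular well E = (h²/8m)·Σ n_i²/L_i² = (6.63×10^-34)²/(8·1.11×10^-28) · [3²/(141 pm)² + 5²/(141 pm)² + 2²/(141 pm)²].
Evaluating gives E = 9.46×10^-19 J.

E = 9.46×10^-19 J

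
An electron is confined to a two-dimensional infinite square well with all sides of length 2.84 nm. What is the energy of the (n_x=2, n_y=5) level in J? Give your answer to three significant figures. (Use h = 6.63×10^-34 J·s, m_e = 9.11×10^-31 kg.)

E = 2.17×10^-19 J

For a 2D rectangular well E = (h²/8m_e)·Σ n_i²/L_i² = (6.63×10^-34)²/(8·9.11×10^-31) · [2²/(2.84 nm)² + 5²/(2.84 nm)²].
Evaluating gives E = 2.17×10^-19 J.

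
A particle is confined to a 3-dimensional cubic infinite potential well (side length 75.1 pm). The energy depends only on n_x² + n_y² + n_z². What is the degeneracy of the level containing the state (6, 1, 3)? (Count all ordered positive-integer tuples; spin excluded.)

degeneracy = 6

The level has n_x² + n_y² + n_z² = 46. The ordered positive-integer solutions are (1, 3, 6), (1, 6, 3), (3, 1, 6), (3, 6, 1), (6, 1, 3), (6, 3, 1).
That gives 6 states.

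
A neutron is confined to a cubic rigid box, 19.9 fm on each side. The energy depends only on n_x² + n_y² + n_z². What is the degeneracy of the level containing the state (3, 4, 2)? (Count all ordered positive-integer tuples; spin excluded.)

The level has n_x² + n_y² + n_z² = 29. The ordered positive-integer solutions are (2, 3, 4), (2, 4, 3), (3, 2, 4), (3, 4, 2), (4, 2, 3), (4, 3, 2).
That gives 6 states.

degeneracy = 6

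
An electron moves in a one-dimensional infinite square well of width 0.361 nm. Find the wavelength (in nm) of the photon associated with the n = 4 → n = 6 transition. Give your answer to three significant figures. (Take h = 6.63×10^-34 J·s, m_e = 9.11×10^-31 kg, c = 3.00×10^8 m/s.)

λ = 21.5 nm

E_1 = h²/(8m_eL²) = 4.628×10^-19 J, so ΔE = (6² − 4²)E_1 = 9.256×10^-18 J.
λ = hc/ΔE = (6.63×10^-34·3.00×10^8)/9.256×10^-18 = 2.15×10^-8 m = 21.5 nm.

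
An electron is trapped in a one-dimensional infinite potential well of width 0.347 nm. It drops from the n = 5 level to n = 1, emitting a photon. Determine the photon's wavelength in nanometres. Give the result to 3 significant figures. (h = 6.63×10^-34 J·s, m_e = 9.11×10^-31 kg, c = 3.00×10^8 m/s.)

λ = 16.5 nm

E_1 = h²/(8m_eL²) = 5.009×10^-19 J, so ΔE = (5² − 1²)E_1 = 1.202×10^-17 J.
λ = hc/ΔE = (6.63×10^-34·3.00×10^8)/1.202×10^-17 = 1.65×10^-8 m = 16.5 nm.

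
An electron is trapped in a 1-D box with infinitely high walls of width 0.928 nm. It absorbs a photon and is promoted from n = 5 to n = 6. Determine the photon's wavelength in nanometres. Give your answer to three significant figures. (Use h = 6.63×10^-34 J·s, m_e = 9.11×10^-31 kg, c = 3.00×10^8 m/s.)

E_1 = h²/(8m_eL²) = 7.004×10^-20 J, so ΔE = (6² − 5²)E_1 = 7.704×10^-19 J.
λ = hc/ΔE = (6.63×10^-34·3.00×10^8)/7.704×10^-19 = 2.58×10^-7 m = 258 nm.

λ = 258 nm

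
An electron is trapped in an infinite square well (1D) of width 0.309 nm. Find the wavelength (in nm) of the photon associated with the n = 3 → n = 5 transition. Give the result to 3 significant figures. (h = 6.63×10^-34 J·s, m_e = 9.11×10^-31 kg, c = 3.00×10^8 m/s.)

E_1 = h²/(8m_eL²) = 6.317×10^-19 J, so ΔE = (5² − 3²)E_1 = 1.011×10^-17 J.
λ = hc/ΔE = (6.63×10^-34·3.00×10^8)/1.011×10^-17 = 1.97×10^-8 m = 19.7 nm.

λ = 19.7 nm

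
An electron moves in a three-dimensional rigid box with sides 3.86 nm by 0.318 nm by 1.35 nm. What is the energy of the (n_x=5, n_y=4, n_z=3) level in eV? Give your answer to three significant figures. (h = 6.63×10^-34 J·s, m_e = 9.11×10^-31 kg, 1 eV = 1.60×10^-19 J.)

E = 62.1 eV

For a 3D rectangular well E = (h²/8m_e)·Σ n_i²/L_i² = (6.63×10^-34)²/(8·9.11×10^-31) · [5²/(3.86 nm)² + 4²/(0.318 nm)² + 3²/(1.35 nm)²].
Evaluating gives E = 9.942×10^-18 J = 62.1 eV.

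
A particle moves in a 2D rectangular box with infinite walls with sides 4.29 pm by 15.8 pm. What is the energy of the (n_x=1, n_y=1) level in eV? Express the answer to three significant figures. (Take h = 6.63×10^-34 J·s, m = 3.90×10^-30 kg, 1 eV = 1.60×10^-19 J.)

For a 2D rectangular well E = (h²/8m)·Σ n_i²/L_i² = (6.63×10^-34)²/(8·3.90×10^-30) · [1²/(4.29 pm)² + 1²/(15.8 pm)²].
Evaluating gives E = 8.220×10^-16 J = 5.14×10^3 eV.

E = 5.14×10^3 eV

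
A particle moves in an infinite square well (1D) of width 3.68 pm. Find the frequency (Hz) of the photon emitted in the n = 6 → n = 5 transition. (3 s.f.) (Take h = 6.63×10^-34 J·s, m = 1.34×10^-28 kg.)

E_1 = h²/(8mL²) = 3.028×10^-17 J and ΔE = (6² − 5²)E_1 = 3.331×10^-16 J.
f = ΔE/h = 3.331×10^-16/6.63×10^-34 = 5.02×10^17 Hz.

f = 5.02×10^17 Hz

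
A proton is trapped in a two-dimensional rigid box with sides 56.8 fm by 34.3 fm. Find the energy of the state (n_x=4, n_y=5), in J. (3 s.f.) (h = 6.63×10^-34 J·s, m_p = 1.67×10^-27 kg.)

E = 8.62×10^-13 J

For a 2D rectangular well E = (h²/8m_p)·Σ n_i²/L_i² = (6.63×10^-34)²/(8·1.67×10^-27) · [4²/(56.8 fm)² + 5²/(34.3 fm)²].
Evaluating gives E = 8.62×10^-13 J.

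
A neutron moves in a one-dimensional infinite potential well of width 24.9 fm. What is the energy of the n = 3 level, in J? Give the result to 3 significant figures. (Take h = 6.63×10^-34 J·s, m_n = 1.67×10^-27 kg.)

For an infinite well E_n = n²h²/(8m_nL²), so E_1 = h²/(8m_nL²) = (6.63×10^-34)²/(8·1.67×10^-27·(2.49×10^-14 m)²) = 5.307×10^-14 J.
Then E_3 = 3²·E_1 = 9·5.307×10^-14 J = 4.78×10^-13 J.

E_3 = 4.78×10^-13 J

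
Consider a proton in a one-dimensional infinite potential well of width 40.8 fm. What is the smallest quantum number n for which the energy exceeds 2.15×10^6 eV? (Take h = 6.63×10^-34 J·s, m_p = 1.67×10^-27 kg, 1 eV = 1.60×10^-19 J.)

E_1 = h²/(8m_pL²) = 1.977×10^-14 J = 1.236×10^5 eV.
Need n² > 2.15×10^6/1.236×10^5 = 17.39, i.e. n > 4.170.
The smallest integer satisfying this is n = 5.

n = 5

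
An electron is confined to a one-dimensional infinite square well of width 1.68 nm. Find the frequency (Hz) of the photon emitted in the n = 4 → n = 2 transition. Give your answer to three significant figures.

f = 3.87×10^14 Hz

E_1 = h²/(8m_eL²) = 2.135×10^-20 J and ΔE = (4² − 2²)E_1 = 2.562×10^-19 J.
f = ΔE/h = 2.562×10^-19/6.626×10^-34 = 3.87×10^14 Hz.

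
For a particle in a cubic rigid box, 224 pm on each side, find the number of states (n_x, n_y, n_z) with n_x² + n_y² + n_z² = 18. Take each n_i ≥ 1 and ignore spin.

degeneracy = 3

The level has n_x² + n_y² + n_z² = 18. The ordered positive-integer solutions are (1, 1, 4), (1, 4, 1), (4, 1, 1).
That gives 3 states.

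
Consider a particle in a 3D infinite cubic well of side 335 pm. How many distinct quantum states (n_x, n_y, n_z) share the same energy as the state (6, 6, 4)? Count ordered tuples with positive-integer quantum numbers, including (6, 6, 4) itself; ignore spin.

degeneracy = 3

The level has n_x² + n_y² + n_z² = 88. The ordered positive-integer solutions are (4, 6, 6), (6, 4, 6), (6, 6, 4).
That gives 3 states.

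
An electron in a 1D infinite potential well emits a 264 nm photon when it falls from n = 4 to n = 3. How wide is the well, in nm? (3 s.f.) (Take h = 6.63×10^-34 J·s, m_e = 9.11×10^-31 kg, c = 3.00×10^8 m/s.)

L = 0.749 nm

The photon carries ΔE = hc/λ = 6.63×10^-34·3.00×10^8/2.64×10^-7 m = 7.534×10^-19 J.
Since ΔE = (4² − 3²)E_1, E_1 = 1.076×10^-19 J, and L = h/√(8m_eE_1) = 7.49×10^-10 m = 0.749 nm.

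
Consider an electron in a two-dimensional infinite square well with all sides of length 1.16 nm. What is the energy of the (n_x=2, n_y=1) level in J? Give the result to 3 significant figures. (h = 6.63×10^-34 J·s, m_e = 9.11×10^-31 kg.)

E = 2.24×10^-19 J

For a 2D rectangular well E = (h²/8m_e)·Σ n_i²/L_i² = (6.63×10^-34)²/(8·9.11×10^-31) · [2²/(1.16 nm)² + 1²/(1.16 nm)²].
Evaluating gives E = 2.24×10^-19 J.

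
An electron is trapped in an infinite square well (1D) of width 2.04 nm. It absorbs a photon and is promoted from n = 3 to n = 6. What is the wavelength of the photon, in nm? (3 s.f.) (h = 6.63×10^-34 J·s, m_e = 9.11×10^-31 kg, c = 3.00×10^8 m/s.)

E_1 = h²/(8m_eL²) = 1.449×10^-20 J, so ΔE = (6² − 3²)E_1 = 3.912×10^-19 J.
λ = hc/ΔE = (6.63×10^-34·3.00×10^8)/3.912×10^-19 = 5.08×10^-7 m = 508 nm.

λ = 508 nm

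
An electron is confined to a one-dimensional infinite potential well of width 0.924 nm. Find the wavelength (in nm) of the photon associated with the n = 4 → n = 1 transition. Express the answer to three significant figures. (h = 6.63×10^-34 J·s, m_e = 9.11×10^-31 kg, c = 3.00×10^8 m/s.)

E_1 = h²/(8m_eL²) = 7.064×10^-20 J, so ΔE = (4² − 1²)E_1 = 1.060×10^-18 J.
λ = hc/ΔE = (6.63×10^-34·3.00×10^8)/1.060×10^-18 = 1.88×10^-7 m = 188 nm.

λ = 188 nm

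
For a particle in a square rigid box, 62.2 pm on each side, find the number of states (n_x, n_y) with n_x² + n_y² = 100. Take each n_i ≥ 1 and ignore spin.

The level has n_x² + n_y² = 100. The ordered positive-integer solutions are (6, 8), (8, 6).
That gives 2 states.

degeneracy = 2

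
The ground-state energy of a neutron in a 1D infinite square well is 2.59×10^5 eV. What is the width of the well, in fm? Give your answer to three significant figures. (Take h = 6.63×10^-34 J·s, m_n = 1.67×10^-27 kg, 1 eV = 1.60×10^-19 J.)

From E_n = n²h²/(8m_nL²), L = n·h/√(8m_nE_n).
E_1 = 2.59×10^5 eV = 4.144×10^-14 J, so L = 1·6.63×10^-34/√(8·1.67×10^-27·4.144×10^-14) = 2.82×10^-14 m = 28.2 fm.

L = 28.2 fm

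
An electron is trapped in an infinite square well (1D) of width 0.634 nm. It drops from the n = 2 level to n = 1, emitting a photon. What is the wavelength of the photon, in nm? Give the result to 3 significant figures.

λ = 442 nm

E_1 = h²/(8m_eL²) = 1.499×10^-19 J, so ΔE = (2² − 1²)E_1 = 4.497×10^-19 J.
λ = hc/ΔE = (6.626×10^-34·2.998×10^8)/4.497×10^-19 = 4.42×10^-7 m = 442 nm.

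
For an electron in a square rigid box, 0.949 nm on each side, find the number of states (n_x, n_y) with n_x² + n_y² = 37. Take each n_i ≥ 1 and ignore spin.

The level has n_x² + n_y² = 37. The ordered positive-integer solutions are (1, 6), (6, 1).
That gives 2 states.

degeneracy = 2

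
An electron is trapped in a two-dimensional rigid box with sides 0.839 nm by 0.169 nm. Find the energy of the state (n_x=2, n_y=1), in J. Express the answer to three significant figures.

For a 2D rectangular well E = (h²/8m_e)·Σ n_i²/L_i² = (6.626×10^-34)²/(8·9.109×10^-31) · [2²/(0.839 nm)² + 1²/(0.169 nm)²].
Evaluating gives E = 2.45×10^-18 J.

E = 2.45×10^-18 J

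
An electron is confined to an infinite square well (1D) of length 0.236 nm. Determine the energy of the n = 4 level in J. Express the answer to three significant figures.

For an infinite well E_n = n²h²/(8m_eL²), so E_1 = h²/(8m_eL²) = (6.626×10^-34)²/(8·9.109×10^-31·(2.36×10^-10 m)²) = 1.082×10^-18 J.
Then E_4 = 4²·E_1 = 16·1.082×10^-18 J = 1.73×10^-17 J.

E_4 = 1.73×10^-17 J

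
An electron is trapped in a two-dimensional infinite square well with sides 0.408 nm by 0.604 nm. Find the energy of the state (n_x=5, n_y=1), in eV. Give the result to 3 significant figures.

For a 2D rectangular well E = (h²/8m_e)·Σ n_i²/L_i² = (6.626×10^-34)²/(8·9.109×10^-31) · [5²/(0.408 nm)² + 1²/(0.604 nm)²].
Evaluating gives E = 9.213×10^-18 J = 57.5 eV.

E = 57.5 eV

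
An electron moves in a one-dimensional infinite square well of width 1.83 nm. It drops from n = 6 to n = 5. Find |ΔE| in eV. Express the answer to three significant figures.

|ΔE| = 1.24 eV

E_1 = h²/(8m_eL²) = 1.799×10^-20 J.
|ΔE| = |6² − 5²|·E_1 = 11·1.799×10^-20 J = 1.979×10^-19 J = 1.24 eV.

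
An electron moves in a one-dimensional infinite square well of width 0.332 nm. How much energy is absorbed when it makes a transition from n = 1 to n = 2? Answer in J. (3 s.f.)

E_1 = h²/(8m_eL²) = 5.466×10^-19 J.
|ΔE| = |1² − 2²|·E_1 = 3·5.466×10^-19 J = 1.64×10^-18 J.

|ΔE| = 1.64×10^-18 J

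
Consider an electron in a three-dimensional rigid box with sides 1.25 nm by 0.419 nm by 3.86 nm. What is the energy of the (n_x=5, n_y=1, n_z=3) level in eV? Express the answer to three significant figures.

For a 3D rectangular well E = (h²/8m_e)·Σ n_i²/L_i² = (6.626×10^-34)²/(8·9.109×10^-31) · [5²/(1.25 nm)² + 1²/(0.419 nm)² + 3²/(3.86 nm)²].
Evaluating gives E = 1.344×10^-18 J = 8.39 eV.

E = 8.39 eV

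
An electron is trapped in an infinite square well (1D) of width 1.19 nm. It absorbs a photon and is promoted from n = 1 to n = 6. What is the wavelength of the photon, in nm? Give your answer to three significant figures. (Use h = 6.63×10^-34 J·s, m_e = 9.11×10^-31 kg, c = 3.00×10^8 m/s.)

λ = 133 nm

E_1 = h²/(8m_eL²) = 4.259×10^-20 J, so ΔE = (6² − 1²)E_1 = 1.491×10^-18 J.
λ = hc/ΔE = (6.63×10^-34·3.00×10^8)/1.491×10^-18 = 1.33×10^-7 m = 133 nm.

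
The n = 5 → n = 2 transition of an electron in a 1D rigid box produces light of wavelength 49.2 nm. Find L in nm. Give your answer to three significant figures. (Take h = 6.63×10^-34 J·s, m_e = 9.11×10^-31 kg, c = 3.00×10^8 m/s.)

The photon carries ΔE = hc/λ = 6.63×10^-34·3.00×10^8/4.92×10^-8 m = 4.043×10^-18 J.
Since ΔE = (5² − 2²)E_1, E_1 = 1.925×10^-19 J, and L = h/√(8m_eE_1) = 5.60×10^-10 m = 0.560 nm.

L = 0.560 nm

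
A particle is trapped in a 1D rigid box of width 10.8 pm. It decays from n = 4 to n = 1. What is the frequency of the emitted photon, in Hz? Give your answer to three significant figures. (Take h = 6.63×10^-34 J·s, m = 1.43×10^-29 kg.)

E_1 = h²/(8mL²) = 3.294×10^-17 J and ΔE = (4² − 1²)E_1 = 4.941×10^-16 J.
f = ΔE/h = 4.941×10^-16/6.63×10^-34 = 7.45×10^17 Hz.

f = 7.45×10^17 Hz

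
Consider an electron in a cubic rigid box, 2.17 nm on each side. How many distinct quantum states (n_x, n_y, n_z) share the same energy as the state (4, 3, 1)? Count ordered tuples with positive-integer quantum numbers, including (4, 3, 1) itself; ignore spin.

The level has n_x² + n_y² + n_z² = 26. The ordered positive-integer solutions are (1, 3, 4), (1, 4, 3), (3, 1, 4), (3, 4, 1), (4, 1, 3), (4, 3, 1).
That gives 6 states.

degeneracy = 6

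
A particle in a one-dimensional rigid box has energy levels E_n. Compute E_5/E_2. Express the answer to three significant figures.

6.25

E_n ∝ n², so E_5/E_2 = 5²/2² = 25/4 = 6.25.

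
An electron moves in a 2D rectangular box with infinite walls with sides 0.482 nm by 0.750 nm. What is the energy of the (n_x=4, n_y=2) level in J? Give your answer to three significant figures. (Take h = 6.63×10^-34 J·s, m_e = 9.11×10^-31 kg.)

E = 4.58×10^-18 J

For a 2D rectangular well E = (h²/8m_e)·Σ n_i²/L_i² = (6.63×10^-34)²/(8·9.11×10^-31) · [4²/(0.482 nm)² + 2²/(0.750 nm)²].
Evaluating gives E = 4.58×10^-18 J.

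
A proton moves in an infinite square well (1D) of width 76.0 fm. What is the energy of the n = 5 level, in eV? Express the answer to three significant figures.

For an infinite well E_n = n²h²/(8m_pL²), so E_1 = h²/(8m_pL²) = (6.626×10^-34)²/(8·1.673×10^-27·(7.60×10^-14 m)²) = 5.679×10^-15 J.
Then E_5 = 5²·E_1 = 25·5.679×10^-15 J = 1.420×10^-13 J.
Converting, E_5 = 1.420×10^-13 J / (1.602×10^-19 J/eV) = 8.86×10^5 eV.

E_5 = 8.86×10^5 eV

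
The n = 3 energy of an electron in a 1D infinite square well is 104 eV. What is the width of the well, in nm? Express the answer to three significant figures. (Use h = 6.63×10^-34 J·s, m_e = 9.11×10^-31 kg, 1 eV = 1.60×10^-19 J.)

L = 0.181 nm

From E_n = n²h²/(8m_eL²), L = n·h/√(8m_eE_n).
E_3 = 104 eV = 1.664×10^-17 J, so L = 3·6.63×10^-34/√(8·9.11×10^-31·1.664×10^-17) = 1.81×10^-10 m = 0.181 nm.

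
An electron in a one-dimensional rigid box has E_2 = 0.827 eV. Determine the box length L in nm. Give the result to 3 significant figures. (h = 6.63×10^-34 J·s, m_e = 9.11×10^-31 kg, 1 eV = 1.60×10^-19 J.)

L = 1.35 nm

From E_n = n²h²/(8m_eL²), L = n·h/√(8m_eE_n).
E_2 = 0.827 eV = 1.323×10^-19 J, so L = 2·6.63×10^-34/√(8·9.11×10^-31·1.323×10^-19) = 1.35×10^-9 m = 1.35 nm.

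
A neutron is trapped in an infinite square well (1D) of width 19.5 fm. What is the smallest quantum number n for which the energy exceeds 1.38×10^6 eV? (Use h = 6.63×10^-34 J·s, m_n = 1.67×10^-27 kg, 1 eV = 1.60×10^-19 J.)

n = 2

E_1 = h²/(8m_nL²) = 8.653×10^-14 J = 5.408×10^5 eV.
Need n² > 1.38×10^6/5.408×10^5 = 2.552, i.e. n > 1.597.
The smallest integer satisfying this is n = 2.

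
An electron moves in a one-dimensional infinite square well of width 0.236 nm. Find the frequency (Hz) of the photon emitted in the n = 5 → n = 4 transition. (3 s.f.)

E_1 = h²/(8m_eL²) = 1.082×10^-18 J and ΔE = (5² − 4²)E_1 = 9.738×10^-18 J.
f = ΔE/h = 9.738×10^-18/6.626×10^-34 = 1.47×10^16 Hz.

f = 1.47×10^16 Hz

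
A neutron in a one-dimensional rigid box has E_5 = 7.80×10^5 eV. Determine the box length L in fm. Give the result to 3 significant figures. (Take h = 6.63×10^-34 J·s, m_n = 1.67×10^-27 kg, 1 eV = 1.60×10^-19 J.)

From E_n = n²h²/(8m_nL²), L = n·h/√(8m_nE_n).
E_5 = 7.80×10^5 eV = 1.248×10^-13 J, so L = 5·6.63×10^-34/√(8·1.67×10^-27·1.248×10^-13) = 8.12×10^-14 m = 81.2 fm.

L = 81.2 fm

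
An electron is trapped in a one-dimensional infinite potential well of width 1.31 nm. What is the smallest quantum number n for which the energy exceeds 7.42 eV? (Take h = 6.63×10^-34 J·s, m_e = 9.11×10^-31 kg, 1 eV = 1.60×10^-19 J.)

E_1 = h²/(8m_eL²) = 3.515×10^-20 J = 0.2197 eV.
Need n² > 7.42/0.2197 = 33.77, i.e. n > 5.811.
The smallest integer satisfying this is n = 6.

n = 6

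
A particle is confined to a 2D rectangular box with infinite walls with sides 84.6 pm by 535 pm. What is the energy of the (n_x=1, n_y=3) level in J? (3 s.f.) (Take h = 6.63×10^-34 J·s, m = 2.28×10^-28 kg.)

E = 4.12×10^-20 J

For a 2D rectangular well E = (h²/8m)·Σ n_i²/L_i² = (6.63×10^-34)²/(8·2.28×10^-28) · [1²/(84.6 pm)² + 3²/(535 pm)²].
Evaluating gives E = 4.12×10^-20 J.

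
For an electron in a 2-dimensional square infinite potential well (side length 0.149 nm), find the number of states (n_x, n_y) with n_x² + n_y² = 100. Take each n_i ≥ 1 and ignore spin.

degeneracy = 2

The level has n_x² + n_y² = 100. The ordered positive-integer solutions are (6, 8), (8, 6).
That gives 2 states.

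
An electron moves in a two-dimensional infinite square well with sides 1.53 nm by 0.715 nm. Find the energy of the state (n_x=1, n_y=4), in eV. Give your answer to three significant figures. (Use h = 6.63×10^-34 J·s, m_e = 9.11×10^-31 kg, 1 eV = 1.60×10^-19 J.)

E = 12.0 eV

For a 2D rectangular well E = (h²/8m_e)·Σ n_i²/L_i² = (6.63×10^-34)²/(8·9.11×10^-31) · [1²/(1.53 nm)² + 4²/(0.715 nm)²].
Evaluating gives E = 1.913×10^-18 J = 12.0 eV.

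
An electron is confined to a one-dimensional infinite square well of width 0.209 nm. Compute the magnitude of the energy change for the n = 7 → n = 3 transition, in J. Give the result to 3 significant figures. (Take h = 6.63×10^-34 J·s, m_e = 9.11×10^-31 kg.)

|ΔE| = 5.52×10^-17 J

E_1 = h²/(8m_eL²) = 1.381×10^-18 J.
|ΔE| = |7² − 3²|·E_1 = 40·1.381×10^-18 J = 5.52×10^-17 J.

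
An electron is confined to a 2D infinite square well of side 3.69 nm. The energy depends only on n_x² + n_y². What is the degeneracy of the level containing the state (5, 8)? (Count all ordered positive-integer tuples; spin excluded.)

degeneracy = 2

The level has n_x² + n_y² = 89. The ordered positive-integer solutions are (5, 8), (8, 5).
That gives 2 states.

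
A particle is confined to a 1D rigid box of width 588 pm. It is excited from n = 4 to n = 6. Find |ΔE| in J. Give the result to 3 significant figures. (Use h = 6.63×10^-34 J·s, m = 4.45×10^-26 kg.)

|ΔE| = 7.14×10^-23 J

E_1 = h²/(8mL²) = 3.571×10^-24 J.
|ΔE| = |4² − 6²|·E_1 = 20·3.571×10^-24 J = 7.14×10^-23 J.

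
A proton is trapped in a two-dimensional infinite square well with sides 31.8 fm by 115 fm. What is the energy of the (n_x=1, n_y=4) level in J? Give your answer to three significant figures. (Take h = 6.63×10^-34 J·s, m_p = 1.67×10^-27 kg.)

E = 7.23×10^-14 J

For a 2D rectangular well E = (h²/8m_p)·Σ n_i²/L_i² = (6.63×10^-34)²/(8·1.67×10^-27) · [1²/(31.8 fm)² + 4²/(115 fm)²].
Evaluating gives E = 7.23×10^-14 J.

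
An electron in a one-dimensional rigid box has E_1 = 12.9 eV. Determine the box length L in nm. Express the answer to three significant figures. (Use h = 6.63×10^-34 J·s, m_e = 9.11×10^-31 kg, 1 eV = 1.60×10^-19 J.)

From E_n = n²h²/(8m_eL²), L = n·h/√(8m_eE_n).
E_1 = 12.9 eV = 2.064×10^-18 J, so L = 1·6.63×10^-34/√(8·9.11×10^-31·2.064×10^-18) = 1.71×10^-10 m = 0.171 nm.

L = 0.171 nm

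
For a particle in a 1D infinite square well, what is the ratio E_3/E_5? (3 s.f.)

E_n ∝ n², so E_3/E_5 = 3²/5² = 9/25 = 0.360.

0.360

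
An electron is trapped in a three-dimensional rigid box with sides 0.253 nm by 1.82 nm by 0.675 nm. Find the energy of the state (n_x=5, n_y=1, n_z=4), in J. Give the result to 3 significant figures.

For a 3D rectangular well E = (h²/8m_e)·Σ n_i²/L_i² = (6.626×10^-34)²/(8·9.109×10^-31) · [5²/(0.253 nm)² + 1²/(1.82 nm)² + 4²/(0.675 nm)²].
Evaluating gives E = 2.57×10^-17 J.

E = 2.57×10^-17 J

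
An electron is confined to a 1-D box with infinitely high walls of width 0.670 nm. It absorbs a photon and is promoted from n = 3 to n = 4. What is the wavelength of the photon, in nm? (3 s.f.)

λ = 211 nm

E_1 = h²/(8m_eL²) = 1.342×10^-19 J, so ΔE = (4² − 3²)E_1 = 9.394×10^-19 J.
λ = hc/ΔE = (6.626×10^-34·2.998×10^8)/9.394×10^-19 = 2.11×10^-7 m = 211 nm.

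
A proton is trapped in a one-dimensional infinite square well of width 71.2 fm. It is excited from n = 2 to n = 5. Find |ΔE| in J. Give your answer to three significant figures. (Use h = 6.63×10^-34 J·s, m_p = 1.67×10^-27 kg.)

|ΔE| = 1.36×10^-13 J

E_1 = h²/(8m_pL²) = 6.490×10^-15 J.
|ΔE| = |2² − 5²|·E_1 = 21·6.490×10^-15 J = 1.36×10^-13 J.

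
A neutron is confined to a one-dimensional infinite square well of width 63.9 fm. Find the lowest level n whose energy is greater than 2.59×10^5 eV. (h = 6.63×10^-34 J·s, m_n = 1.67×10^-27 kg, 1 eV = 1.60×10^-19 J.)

E_1 = h²/(8m_nL²) = 8.058×10^-15 J = 5.036×10^4 eV.
Need n² > 2.59×10^5/5.036×10^4 = 5.143, i.e. n > 2.268.
The smallest integer satisfying this is n = 3.

n = 3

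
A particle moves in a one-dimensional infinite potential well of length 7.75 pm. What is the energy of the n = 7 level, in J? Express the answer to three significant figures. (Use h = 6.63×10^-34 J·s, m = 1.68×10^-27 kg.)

For an infinite well E_n = n²h²/(8mL²), so E_1 = h²/(8mL²) = (6.63×10^-34)²/(8·1.68×10^-27·(7.75×10^-12 m)²) = 5.445×10^-19 J.
Then E_7 = 7²·E_1 = 49·5.445×10^-19 J = 2.67×10^-17 J.

E_7 = 2.67×10^-17 J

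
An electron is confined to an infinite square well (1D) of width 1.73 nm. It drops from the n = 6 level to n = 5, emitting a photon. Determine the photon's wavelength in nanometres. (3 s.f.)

E_1 = h²/(8m_eL²) = 2.013×10^-20 J, so ΔE = (6² − 5²)E_1 = 2.214×10^-19 J.
λ = hc/ΔE = (6.626×10^-34·2.998×10^8)/2.214×10^-19 = 8.97×10^-7 m = 897 nm.

λ = 897 nm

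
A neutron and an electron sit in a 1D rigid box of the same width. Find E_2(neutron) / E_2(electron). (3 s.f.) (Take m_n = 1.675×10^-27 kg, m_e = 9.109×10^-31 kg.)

5.44×10^-4

E_n ∝ 1/m at fixed n and L, so the ratio is m_e/m_n = 9.109×10^-31/1.675×10^-27 = 5.44×10^-4.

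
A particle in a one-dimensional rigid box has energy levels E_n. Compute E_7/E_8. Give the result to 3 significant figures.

E_n ∝ n², so E_7/E_8 = 7²/8² = 49/64 = 0.766.

0.766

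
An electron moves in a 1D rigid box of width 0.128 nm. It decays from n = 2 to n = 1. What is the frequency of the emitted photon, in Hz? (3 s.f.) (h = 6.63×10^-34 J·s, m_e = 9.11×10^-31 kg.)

E_1 = h²/(8m_eL²) = 3.681×10^-18 J and ΔE = (2² − 1²)E_1 = 1.104×10^-17 J.
f = ΔE/h = 1.104×10^-17/6.63×10^-34 = 1.67×10^16 Hz.

f = 1.67×10^16 Hz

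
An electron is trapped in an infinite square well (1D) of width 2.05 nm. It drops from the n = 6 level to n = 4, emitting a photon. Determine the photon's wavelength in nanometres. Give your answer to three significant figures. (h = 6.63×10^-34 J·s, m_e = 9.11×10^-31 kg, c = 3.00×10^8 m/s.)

λ = 693 nm

E_1 = h²/(8m_eL²) = 1.435×10^-20 J, so ΔE = (6² − 4²)E_1 = 2.870×10^-19 J.
λ = hc/ΔE = (6.63×10^-34·3.00×10^8)/2.870×10^-19 = 6.93×10^-7 m = 693 nm.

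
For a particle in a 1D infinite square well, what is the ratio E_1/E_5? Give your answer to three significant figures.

E_n ∝ n², so E_1/E_5 = 1²/5² = 1/25 = 0.0400.

0.0400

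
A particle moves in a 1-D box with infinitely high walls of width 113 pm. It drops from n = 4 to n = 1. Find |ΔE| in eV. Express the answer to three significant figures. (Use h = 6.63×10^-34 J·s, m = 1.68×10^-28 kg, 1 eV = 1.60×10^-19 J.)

|ΔE| = 2.40 eV

E_1 = h²/(8mL²) = 2.561×10^-20 J.
|ΔE| = |4² − 1²|·E_1 = 15·2.561×10^-20 J = 3.841×10^-19 J = 2.40 eV.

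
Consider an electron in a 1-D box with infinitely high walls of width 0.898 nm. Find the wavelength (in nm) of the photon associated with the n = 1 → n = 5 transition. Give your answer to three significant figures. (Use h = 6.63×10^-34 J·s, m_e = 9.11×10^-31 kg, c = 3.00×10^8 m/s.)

E_1 = h²/(8m_eL²) = 7.479×10^-20 J, so ΔE = (5² − 1²)E_1 = 1.795×10^-18 J.
λ = hc/ΔE = (6.63×10^-34·3.00×10^8)/1.795×10^-18 = 1.11×10^-7 m = 111 nm.

λ = 111 nm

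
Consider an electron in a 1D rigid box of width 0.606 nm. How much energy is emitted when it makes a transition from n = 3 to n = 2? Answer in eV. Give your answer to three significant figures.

E_1 = h²/(8m_eL²) = 1.641×10^-19 J.
|ΔE| = |3² − 2²|·E_1 = 5·1.641×10^-19 J = 8.205×10^-19 J = 5.12 eV.

|ΔE| = 5.12 eV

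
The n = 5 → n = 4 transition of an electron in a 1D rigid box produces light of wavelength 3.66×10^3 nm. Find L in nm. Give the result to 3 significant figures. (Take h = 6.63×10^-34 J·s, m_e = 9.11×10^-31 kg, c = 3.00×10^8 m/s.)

The photon carries ΔE = hc/λ = 6.63×10^-34·3.00×10^8/3.66×10^-6 m = 5.434×10^-20 J.
Since ΔE = (5² − 4²)E_1, E_1 = 6.038×10^-21 J, and L = h/√(8m_eE_1) = 3.16×10^-9 m = 3.16 nm.

L = 3.16 nm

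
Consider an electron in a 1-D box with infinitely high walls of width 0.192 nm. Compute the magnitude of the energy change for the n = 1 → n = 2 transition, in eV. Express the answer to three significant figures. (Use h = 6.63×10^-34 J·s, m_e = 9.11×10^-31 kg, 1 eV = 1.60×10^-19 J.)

|ΔE| = 30.7 eV

E_1 = h²/(8m_eL²) = 1.636×10^-18 J.
|ΔE| = |1² − 2²|·E_1 = 3·1.636×10^-18 J = 4.908×10^-18 J = 30.7 eV.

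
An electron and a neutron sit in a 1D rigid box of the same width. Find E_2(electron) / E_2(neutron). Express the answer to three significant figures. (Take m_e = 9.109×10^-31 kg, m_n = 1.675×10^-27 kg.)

1.84×10^3

E_n ∝ 1/m at fixed n and L, so the ratio is m_n/m_e = 1.675×10^-27/9.109×10^-31 = 1.84×10^3.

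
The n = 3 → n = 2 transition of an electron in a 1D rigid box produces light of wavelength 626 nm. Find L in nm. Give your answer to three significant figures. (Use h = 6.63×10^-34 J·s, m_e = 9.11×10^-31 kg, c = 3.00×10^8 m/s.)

L = 0.974 nm

The photon carries ΔE = hc/λ = 6.63×10^-34·3.00×10^8/6.26×10^-7 m = 3.177×10^-19 J.
Since ΔE = (3² − 2²)E_1, E_1 = 6.354×10^-20 J, and L = h/√(8m_eE_1) = 9.74×10^-10 m = 0.974 nm.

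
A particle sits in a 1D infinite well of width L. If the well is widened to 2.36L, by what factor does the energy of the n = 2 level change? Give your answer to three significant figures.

0.180

E_n ∝ 1/L², so the energy scales by 1/2.36² = 0.180.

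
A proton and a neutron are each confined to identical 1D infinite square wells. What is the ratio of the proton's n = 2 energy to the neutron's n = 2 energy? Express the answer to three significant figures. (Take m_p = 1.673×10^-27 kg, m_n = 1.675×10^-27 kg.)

1.00

E_n ∝ 1/m at fixed n and L, so the ratio is m_n/m_p = 1.675×10^-27/1.673×10^-27 = 1.00.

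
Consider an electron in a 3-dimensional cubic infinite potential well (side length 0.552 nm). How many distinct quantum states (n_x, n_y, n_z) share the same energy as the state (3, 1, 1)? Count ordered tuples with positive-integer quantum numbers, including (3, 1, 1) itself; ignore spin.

The level has n_x² + n_y² + n_z² = 11. The ordered positive-integer solutions are (1, 1, 3), (1, 3, 1), (3, 1, 1).
That gives 3 states.

degeneracy = 3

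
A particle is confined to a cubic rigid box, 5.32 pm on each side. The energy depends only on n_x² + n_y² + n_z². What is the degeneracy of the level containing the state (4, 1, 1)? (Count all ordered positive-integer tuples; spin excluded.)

The level has n_x² + n_y² + n_z² = 18. The ordered positive-integer solutions are (1, 1, 4), (1, 4, 1), (4, 1, 1).
That gives 3 states.

degeneracy = 3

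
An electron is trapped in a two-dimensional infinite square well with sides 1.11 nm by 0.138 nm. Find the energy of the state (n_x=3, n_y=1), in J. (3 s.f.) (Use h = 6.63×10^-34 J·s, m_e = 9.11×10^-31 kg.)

E = 3.61×10^-18 J

For a 2D rectangular well E = (h²/8m_e)·Σ n_i²/L_i² = (6.63×10^-34)²/(8·9.11×10^-31) · [3²/(1.11 nm)² + 1²/(0.138 nm)²].
Evaluating gives E = 3.61×10^-18 J.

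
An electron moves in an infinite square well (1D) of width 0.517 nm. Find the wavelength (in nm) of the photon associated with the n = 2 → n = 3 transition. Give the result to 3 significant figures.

λ = 176 nm

E_1 = h²/(8m_eL²) = 2.254×10^-19 J, so ΔE = (3² − 2²)E_1 = 1.127×10^-18 J.
λ = hc/ΔE = (6.626×10^-34·2.998×10^8)/1.127×10^-18 = 1.76×10^-7 m = 176 nm.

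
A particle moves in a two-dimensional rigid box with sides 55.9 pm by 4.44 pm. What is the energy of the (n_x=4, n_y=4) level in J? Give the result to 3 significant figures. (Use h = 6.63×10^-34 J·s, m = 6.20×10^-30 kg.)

E = 7.24×10^-15 J

For a 2D rectangular well E = (h²/8m)·Σ n_i²/L_i² = (6.63×10^-34)²/(8·6.20×10^-30) · [4²/(55.9 pm)² + 4²/(4.44 pm)²].
Evaluating gives E = 7.24×10^-15 J.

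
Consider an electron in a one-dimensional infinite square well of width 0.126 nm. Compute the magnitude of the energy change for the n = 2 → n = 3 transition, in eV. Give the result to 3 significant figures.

|ΔE| = 118 eV

E_1 = h²/(8m_eL²) = 3.795×10^-18 J.
|ΔE| = |2² − 3²|·E_1 = 5·3.795×10^-18 J = 1.898×10^-17 J = 118 eV.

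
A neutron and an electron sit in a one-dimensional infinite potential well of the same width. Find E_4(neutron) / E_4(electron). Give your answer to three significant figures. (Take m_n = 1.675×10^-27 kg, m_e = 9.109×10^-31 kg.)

5.44×10^-4

E_n ∝ 1/m at fixed n and L, so the ratio is m_e/m_n = 9.109×10^-31/1.675×10^-27 = 5.44×10^-4.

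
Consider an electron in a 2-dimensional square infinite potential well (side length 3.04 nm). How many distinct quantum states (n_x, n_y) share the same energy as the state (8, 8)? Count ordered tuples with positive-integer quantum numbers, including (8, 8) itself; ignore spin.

degeneracy = 1

The level has n_x² + n_y² = 128. The ordered positive-integer solutions are (8, 8).
That gives 1 state.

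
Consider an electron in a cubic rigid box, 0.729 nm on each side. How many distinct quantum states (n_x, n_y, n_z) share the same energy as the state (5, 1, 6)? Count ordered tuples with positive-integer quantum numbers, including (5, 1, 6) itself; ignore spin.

degeneracy = 12

The level has n_x² + n_y² + n_z² = 62. The ordered positive-integer solutions are (1, 5, 6), (1, 6, 5), (2, 3, 7), (2, 7, 3), (3, 2, 7), (3, 7, 2), (5, 1, 6), (5, 6, 1), (6, 1, 5), (6, 5, 1), (7, 2, 3), (7, 3, 2).
That gives 12 states.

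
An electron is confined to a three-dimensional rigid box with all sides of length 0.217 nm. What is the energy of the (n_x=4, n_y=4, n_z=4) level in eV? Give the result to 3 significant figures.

E = 383 eV

For a 3D rectangular well E = (h²/8m_e)·Σ n_i²/L_i² = (6.626×10^-34)²/(8·9.109×10^-31) · [4²/(0.217 nm)² + 4²/(0.217 nm)² + 4²/(0.217 nm)²].
Evaluating gives E = 6.141×10^-17 J = 383 eV.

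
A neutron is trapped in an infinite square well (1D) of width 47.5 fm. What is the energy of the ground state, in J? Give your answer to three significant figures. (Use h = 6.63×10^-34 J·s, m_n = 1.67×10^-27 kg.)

E_1 = 1.46×10^-14 J

For an infinite well E_n = n²h²/(8m_nL²), so E_1 = h²/(8m_nL²) = (6.63×10^-34)²/(8·1.67×10^-27·(4.75×10^-14 m)²) = 1.458×10^-14 J.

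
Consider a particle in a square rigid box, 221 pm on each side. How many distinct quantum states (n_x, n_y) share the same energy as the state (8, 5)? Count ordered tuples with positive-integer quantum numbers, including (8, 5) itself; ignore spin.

degeneracy = 2

The level has n_x² + n_y² = 89. The ordered positive-integer solutions are (5, 8), (8, 5).
That gives 2 states.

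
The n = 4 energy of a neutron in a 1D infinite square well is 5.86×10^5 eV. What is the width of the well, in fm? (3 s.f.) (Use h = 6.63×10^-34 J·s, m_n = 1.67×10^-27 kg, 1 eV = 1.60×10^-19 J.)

L = 74.9 fm

From E_n = n²h²/(8m_nL²), L = n·h/√(8m_nE_n).
E_4 = 5.86×10^5 eV = 9.376×10^-14 J, so L = 4·6.63×10^-34/√(8·1.67×10^-27·9.376×10^-14) = 7.49×10^-14 m = 74.9 fm.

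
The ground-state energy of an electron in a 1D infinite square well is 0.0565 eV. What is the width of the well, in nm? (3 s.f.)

From E_n = n²h²/(8m_eL²), L = n·h/√(8m_eE_n).
E_1 = 0.0565 eV = 9.051×10^-21 J, so L = 1·6.626×10^-34/√(8·9.109×10^-31·9.051×10^-21) = 2.58×10^-9 m = 2.58 nm.

L = 2.58 nm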